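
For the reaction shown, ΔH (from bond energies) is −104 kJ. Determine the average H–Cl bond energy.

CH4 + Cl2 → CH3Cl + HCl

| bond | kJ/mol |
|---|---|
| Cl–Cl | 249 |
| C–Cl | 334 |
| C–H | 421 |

Let D be the H–Cl bond energy.
Σ(broken) = 4×421 + 1×249 = 1933
Σ(formed) = 1×334 + 3×421 + 1×D = 1597 + D
ΔH = Σ(broken) − Σ(formed) = (1933) − (1597 + D) = +336 − D
Setting this equal to −104 kJ gives D = 440 kJ/mol.

D(H–Cl) ≈ 440 kJ/mol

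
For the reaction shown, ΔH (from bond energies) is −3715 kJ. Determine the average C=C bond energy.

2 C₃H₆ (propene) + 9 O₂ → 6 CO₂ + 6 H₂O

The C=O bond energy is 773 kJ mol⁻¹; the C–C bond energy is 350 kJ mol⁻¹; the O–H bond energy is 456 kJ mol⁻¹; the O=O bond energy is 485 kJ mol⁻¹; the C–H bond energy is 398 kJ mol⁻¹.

Let D be the C=C bond energy.
Σ(broken) = 2×350 + 12×398 + 2×D + 9×485 = 9841 + 2D
Σ(formed) = 12×773 + 12×456 = 14748
ΔH = Σ(broken) − Σ(formed) = (9841 + 2D) − (14748) = −4907 + 2D
Setting this equal to −3715 kJ gives 2D = 1192, so D = 596 kJ/mol.

D(C=C) ≈ 596 kJ/mol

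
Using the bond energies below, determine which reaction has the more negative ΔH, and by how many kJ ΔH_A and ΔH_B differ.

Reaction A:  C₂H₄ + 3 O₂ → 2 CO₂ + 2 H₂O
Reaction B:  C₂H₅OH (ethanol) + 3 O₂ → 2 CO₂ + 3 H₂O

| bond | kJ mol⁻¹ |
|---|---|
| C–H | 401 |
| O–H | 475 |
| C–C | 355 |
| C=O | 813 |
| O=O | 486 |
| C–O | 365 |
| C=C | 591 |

Reaction A:
  Bonds broken (reactants):
    C–H: 4 × 401 = 1604
    C=C: 1 × 591 = 591
    O=O: 3 × 486 = 1458
    Σ(broken) = 3653 kJ
  Bonds formed (products):
    C=O: 4 × 813 = 3252
    O–H: 4 × 475 = 1900
    Σ(formed) = 5152 kJ
  ΔH_A = 3653 − 5152 = −1499 kJ
Reaction B:
  Bonds broken (reactants):
    C–C: 1 × 355 = 355
    C–H: 5 × 401 = 2005
    C–O: 1 × 365 = 365
    O–H: 1 × 475 = 475
    O=O: 3 × 486 = 1458
    Σ(broken) = 4658 kJ
  Bonds formed (products):
    C=O: 4 × 813 = 3252
    O–H: 6 × 475 = 2850
    Σ(formed) = 6102 kJ
  ΔH_B = 4658 − 6102 = −1444 kJ
ΔH_A − ΔH_B = −55 kJ, so reaction A has the more negative ΔH; |ΔH_A − ΔH_B| = 55 kJ.

Reaction A, by 55 kJ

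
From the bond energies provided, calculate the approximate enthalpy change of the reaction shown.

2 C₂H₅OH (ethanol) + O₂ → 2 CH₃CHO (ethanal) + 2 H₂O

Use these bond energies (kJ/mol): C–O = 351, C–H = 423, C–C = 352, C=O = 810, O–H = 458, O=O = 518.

Bonds broken (reactants):
  C–C: 2 × 352 = 704
  C–H: 10 × 423 = 4230
  C–O: 2 × 351 = 702
  O–H: 2 × 458 = 916
  O=O: 1 × 518 = 518
  Σ(broken) = 7070 kJ
Bonds formed (products):
  C–C: 2 × 352 = 704
  C–H: 8 × 423 = 3384
  C=O: 2 × 810 = 1620
  O–H: 4 × 458 = 1832
  Σ(formed) = 7540 kJ
ΔH = Σ(broken) − Σ(formed) = 7070 − 7540 = −470 kJ

ΔH ≈ −470 kJ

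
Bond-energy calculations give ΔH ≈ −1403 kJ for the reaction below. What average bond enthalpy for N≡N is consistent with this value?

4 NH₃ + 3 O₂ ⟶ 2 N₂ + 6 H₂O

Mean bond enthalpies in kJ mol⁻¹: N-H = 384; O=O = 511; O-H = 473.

D(N≡N) ≈ 934 kJ/mol

Let D be the N≡N bond energy.
Σ(broken) = 12×384 + 3×511 = 6141
Σ(formed) = 2×D + 12×473 = 5676 + 2D
ΔH = Σ(broken) − Σ(formed) = (6141) − (5676 + 2D) = +465 − 2D
Setting this equal to −1403 kJ gives 2D = 1868, so D = 934 kJ/mol.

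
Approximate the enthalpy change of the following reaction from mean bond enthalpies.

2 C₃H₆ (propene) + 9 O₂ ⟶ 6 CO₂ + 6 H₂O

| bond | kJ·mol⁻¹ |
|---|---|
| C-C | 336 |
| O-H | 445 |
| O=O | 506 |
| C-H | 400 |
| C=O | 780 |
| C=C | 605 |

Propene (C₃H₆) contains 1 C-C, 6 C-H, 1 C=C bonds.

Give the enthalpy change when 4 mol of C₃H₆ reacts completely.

Bonds broken (reactants):
  C-C: 2 × 336 = 672
  C-H: 12 × 400 = 4800
  C=C: 2 × 605 = 1210
  O=O: 9 × 506 = 4554
  Σ(broken) = 11236 kJ
Bonds formed (products):
  C=O: 12 × 780 = 9360
  O-H: 12 × 445 = 5340
  Σ(formed) = 14700 kJ
ΔH = Σ(broken) − Σ(formed) = 11236 − 14700 = −3464 kJ
For 2× the reaction as written: 2 × (−3464) = −6928 kJ

ΔH = −6928 kJ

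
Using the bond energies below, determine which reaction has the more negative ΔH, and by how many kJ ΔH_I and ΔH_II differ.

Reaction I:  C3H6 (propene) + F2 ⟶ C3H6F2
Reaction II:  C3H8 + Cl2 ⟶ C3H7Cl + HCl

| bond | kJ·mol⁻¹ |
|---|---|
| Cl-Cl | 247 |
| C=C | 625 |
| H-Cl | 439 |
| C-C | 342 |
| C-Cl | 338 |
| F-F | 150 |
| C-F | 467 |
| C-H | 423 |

Reaction I, by 394 kJ

Reaction I:
  Bonds broken (reactants):
    C-C: 1 × 342 = 342
    C-H: 6 × 423 = 2538
    C=C: 1 × 625 = 625
    F-F: 1 × 150 = 150
    Σ(broken) = 3655 kJ
  Bonds formed (products):
    C-C: 2 × 342 = 684
    C-F: 2 × 467 = 934
    C-H: 6 × 423 = 2538
    Σ(formed) = 4156 kJ
  ΔH_I = 3655 − 4156 = −501 kJ
Reaction II:
  Bonds broken (reactants):
    C-C: 2 × 342 = 684
    C-H: 8 × 423 = 3384
    Cl-Cl: 1 × 247 = 247
    Σ(broken) = 4315 kJ
  Bonds formed (products):
    C-C: 2 × 342 = 684
    C-Cl: 1 × 338 = 338
    C-H: 7 × 423 = 2961
    H-Cl: 1 × 439 = 439
    Σ(formed) = 4422 kJ
  ΔH_II = 4315 − 4422 = −107 kJ
ΔH_I − ΔH_II = −394 kJ, so reaction I has the more negative ΔH; |ΔH_I − ΔH_II| = 394 kJ.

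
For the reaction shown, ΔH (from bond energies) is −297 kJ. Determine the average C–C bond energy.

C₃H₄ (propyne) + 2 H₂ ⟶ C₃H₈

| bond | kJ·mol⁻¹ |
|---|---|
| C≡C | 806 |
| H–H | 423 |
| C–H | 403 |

D(C–C) ≈ 337 kJ/mol

Let D be the C–C bond energy.
Σ(broken) = 1×806 + 1×D + 4×403 + 2×423 = 3264 + D
Σ(formed) = 2×D + 8×403 = 3224 + 2D
ΔH = Σ(broken) − Σ(formed) = (3264 + D) − (3224 + 2D) = +40 − D
Setting this equal to −297 kJ gives D = 337 kJ/mol.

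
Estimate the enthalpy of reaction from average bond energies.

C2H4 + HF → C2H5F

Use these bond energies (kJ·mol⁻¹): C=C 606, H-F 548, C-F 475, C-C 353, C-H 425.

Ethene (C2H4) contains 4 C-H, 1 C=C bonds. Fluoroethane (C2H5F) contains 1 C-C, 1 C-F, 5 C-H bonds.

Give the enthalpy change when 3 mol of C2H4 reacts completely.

ΔH = −297 kJ

Bonds broken (reactants):
  C-H: 4 × 425 = 1700
  C=C: 1 × 606 = 606
  H-F: 1 × 548 = 548
  Σ(broken) = 2854 kJ
Bonds formed (products):
  C-C: 1 × 353 = 353
  C-F: 1 × 475 = 475
  C-H: 5 × 425 = 2125
  Σ(formed) = 2953 kJ
ΔH = Σ(broken) − Σ(formed) = 2854 − 2953 = −99 kJ
For 3× the reaction as written: 3 × (−99) = −297 kJ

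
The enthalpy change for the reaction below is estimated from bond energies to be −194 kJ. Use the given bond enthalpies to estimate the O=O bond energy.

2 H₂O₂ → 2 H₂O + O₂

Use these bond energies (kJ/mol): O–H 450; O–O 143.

Let D be the O=O bond energy.
Σ(broken) = 4×450 + 2×143 = 2086
Σ(formed) = 4×450 + 1×D = 1800 + D
ΔH = Σ(broken) − Σ(formed) = (2086) − (1800 + D) = +286 − D
Setting this equal to −194 kJ gives D = 480 kJ/mol.

D(O=O) ≈ 480 kJ/mol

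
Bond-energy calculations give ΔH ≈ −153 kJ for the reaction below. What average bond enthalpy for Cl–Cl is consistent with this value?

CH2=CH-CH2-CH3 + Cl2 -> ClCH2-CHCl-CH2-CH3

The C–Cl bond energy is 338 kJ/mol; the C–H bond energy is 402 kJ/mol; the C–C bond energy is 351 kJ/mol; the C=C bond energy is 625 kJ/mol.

Let D be the Cl–Cl bond energy.
Σ(broken) = 2×351 + 8×402 + 1×625 + 1×D = 4543 + D
Σ(formed) = 3×351 + 2×338 + 8×402 = 4945
ΔH = Σ(broken) − Σ(formed) = (4543 + D) − (4945) = −402 + D
Setting this equal to −153 kJ gives D = 249 kJ/mol.

D(Cl–Cl) ≈ 249 kJ/mol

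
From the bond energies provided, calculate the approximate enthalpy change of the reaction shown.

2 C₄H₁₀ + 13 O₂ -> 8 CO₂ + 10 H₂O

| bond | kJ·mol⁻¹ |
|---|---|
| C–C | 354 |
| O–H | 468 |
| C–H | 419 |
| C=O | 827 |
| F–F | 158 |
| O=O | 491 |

Bonds broken (reactants):
  C–C: 6 × 354 = 2124
  C–H: 20 × 419 = 8380
  O=O: 13 × 491 = 6383
  Σ(broken) = 16887 kJ
Bonds formed (products):
  C=O: 16 × 827 = 13232
  O–H: 20 × 468 = 9360
  Σ(formed) = 22592 kJ
ΔH = Σ(broken) − Σ(formed) = 16887 − 22592 = −5705 kJ

ΔH ≈ −5705 kJ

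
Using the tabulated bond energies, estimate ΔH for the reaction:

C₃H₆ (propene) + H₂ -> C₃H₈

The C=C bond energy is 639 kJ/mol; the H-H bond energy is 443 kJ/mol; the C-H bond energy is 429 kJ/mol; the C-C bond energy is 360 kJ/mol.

ΔH ≈ −136 kJ

Bonds broken (reactants):
  C-C: 1 × 360 = 360
  C-H: 6 × 429 = 2574
  C=C: 1 × 639 = 639
  H-H: 1 × 443 = 443
  Σ(broken) = 4016 kJ
Bonds formed (products):
  C-C: 2 × 360 = 720
  C-H: 8 × 429 = 3432
  Σ(formed) = 4152 kJ
ΔH = Σ(broken) − Σ(formed) = 4016 − 4152 = −136 kJ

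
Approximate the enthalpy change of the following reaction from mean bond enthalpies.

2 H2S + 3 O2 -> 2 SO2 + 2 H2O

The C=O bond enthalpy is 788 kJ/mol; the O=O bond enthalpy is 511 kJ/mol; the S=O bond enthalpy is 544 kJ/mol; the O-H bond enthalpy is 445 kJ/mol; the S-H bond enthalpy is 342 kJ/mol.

Bonds broken (reactants):
  O=O: 3 × 511 = 1533
  S-H: 4 × 342 = 1368
  Σ(broken) = 2901 kJ
Bonds formed (products):
  O-H: 4 × 445 = 1780
  S=O: 4 × 544 = 2176
  Σ(formed) = 3956 kJ
ΔH = Σ(broken) − Σ(formed) = 2901 − 3956 = −1055 kJ

ΔH ≈ −1055 kJ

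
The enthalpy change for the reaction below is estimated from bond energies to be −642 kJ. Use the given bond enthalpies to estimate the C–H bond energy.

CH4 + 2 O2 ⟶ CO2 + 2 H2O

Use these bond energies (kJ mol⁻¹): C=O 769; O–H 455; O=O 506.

D(C–H) ≈ 426 kJ/mol

Let D be the C–H bond energy.
Σ(broken) = 4×D + 2×506 = 1012 + 4D
Σ(formed) = 2×769 + 4×455 = 3358
ΔH = Σ(broken) − Σ(formed) = (1012 + 4D) − (3358) = −2346 + 4D
Setting this equal to −642 kJ gives 4D = 1704, so D = 426 kJ/mol.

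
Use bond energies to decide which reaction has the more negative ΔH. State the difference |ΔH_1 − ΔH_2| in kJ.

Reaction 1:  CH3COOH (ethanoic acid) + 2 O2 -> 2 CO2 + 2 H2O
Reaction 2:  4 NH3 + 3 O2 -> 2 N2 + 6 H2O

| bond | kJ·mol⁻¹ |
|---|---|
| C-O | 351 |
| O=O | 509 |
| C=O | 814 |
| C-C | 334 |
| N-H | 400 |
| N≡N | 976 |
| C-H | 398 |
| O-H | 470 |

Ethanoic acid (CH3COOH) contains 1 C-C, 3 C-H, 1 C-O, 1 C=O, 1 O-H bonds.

Reaction 2, by 310 kJ

Reaction 1:
  Bonds broken (reactants):
    C-C: 1 × 334 = 334
    C-H: 3 × 398 = 1194
    C-O: 1 × 351 = 351
    C=O: 1 × 814 = 814
    O-H: 1 × 470 = 470
    O=O: 2 × 509 = 1018
    Σ(broken) = 4181 kJ
  Bonds formed (products):
    C=O: 4 × 814 = 3256
    O-H: 4 × 470 = 1880
    Σ(formed) = 5136 kJ
  ΔH_1 = 4181 − 5136 = −955 kJ
Reaction 2:
  Bonds broken (reactants):
    N-H: 12 × 400 = 4800
    O=O: 3 × 509 = 1527
    Σ(broken) = 6327 kJ
  Bonds formed (products):
    N≡N: 2 × 976 = 1952
    O-H: 12 × 470 = 5640
    Σ(formed) = 7592 kJ
  ΔH_2 = 6327 − 7592 = −1265 kJ
ΔH_1 − ΔH_2 = +310 kJ, so reaction 2 has the more negative ΔH; |ΔH_1 − ΔH_2| = 310 kJ.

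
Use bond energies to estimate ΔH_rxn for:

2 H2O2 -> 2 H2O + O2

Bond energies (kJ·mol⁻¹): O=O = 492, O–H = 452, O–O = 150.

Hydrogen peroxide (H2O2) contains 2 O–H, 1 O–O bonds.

Bonds broken (reactants):
  O–H: 4 × 452 = 1808
  O–O: 2 × 150 = 300
  Σ(broken) = 2108 kJ
Bonds formed (products):
  O–H: 4 × 452 = 1808
  O=O: 1 × 492 = 492
  Σ(formed) = 2300 kJ
ΔH = Σ(broken) − Σ(formed) = 2108 − 2300 = −192 kJ

ΔH ≈ −192 kJ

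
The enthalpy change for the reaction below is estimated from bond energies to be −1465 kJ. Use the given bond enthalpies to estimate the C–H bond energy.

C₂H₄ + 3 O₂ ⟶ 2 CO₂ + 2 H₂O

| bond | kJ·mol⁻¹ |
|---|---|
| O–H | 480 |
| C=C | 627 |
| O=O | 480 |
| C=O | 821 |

Let D be the C–H bond energy.
Σ(broken) = 4×D + 1×627 + 3×480 = 2067 + 4D
Σ(formed) = 4×821 + 4×480 = 5204
ΔH = Σ(broken) − Σ(formed) = (2067 + 4D) − (5204) = −3137 + 4D
Setting this equal to −1465 kJ gives 4D = 1672, so D = 418 kJ/mol.

D(C–H) ≈ 418 kJ/mol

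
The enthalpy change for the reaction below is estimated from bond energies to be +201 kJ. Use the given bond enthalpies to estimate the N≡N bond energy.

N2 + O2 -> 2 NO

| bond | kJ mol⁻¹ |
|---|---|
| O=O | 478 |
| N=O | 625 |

Let D be the N≡N bond energy.
Σ(broken) = 1×D + 1×478 = 478 + D
Σ(formed) = 2×625 = 1250
ΔH = Σ(broken) − Σ(formed) = (478 + D) − (1250) = −772 + D
Setting this equal to +201 kJ gives D = 973 kJ/mol.

D(N≡N) ≈ 973 kJ/mol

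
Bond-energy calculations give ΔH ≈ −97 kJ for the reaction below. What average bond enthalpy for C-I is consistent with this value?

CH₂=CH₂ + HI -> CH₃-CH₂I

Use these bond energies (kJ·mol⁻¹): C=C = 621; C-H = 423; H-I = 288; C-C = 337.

D(C-I) ≈ 246 kJ/mol

Let D be the C-I bond energy.
Σ(broken) = 4×423 + 1×621 + 1×288 = 2601
Σ(formed) = 1×337 + 5×423 + 1×D = 2452 + D
ΔH = Σ(broken) − Σ(formed) = (2601) − (2452 + D) = +149 − D
Setting this equal to −97 kJ gives D = 246 kJ/mol.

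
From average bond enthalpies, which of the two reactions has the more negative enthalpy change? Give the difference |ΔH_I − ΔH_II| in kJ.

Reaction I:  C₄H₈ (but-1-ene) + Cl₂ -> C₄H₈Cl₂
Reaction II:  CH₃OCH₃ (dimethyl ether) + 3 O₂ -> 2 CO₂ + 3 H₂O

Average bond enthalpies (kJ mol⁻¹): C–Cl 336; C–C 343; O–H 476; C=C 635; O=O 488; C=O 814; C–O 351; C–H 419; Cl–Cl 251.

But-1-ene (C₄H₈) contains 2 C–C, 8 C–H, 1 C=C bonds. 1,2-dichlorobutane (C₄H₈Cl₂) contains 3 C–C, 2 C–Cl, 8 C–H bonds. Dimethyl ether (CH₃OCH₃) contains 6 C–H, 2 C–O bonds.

Reaction I:
  Bonds broken (reactants):
    C–C: 2 × 343 = 686
    C–H: 8 × 419 = 3352
    C=C: 1 × 635 = 635
    Cl–Cl: 1 × 251 = 251
    Σ(broken) = 4924 kJ
  Bonds formed (products):
    C–C: 3 × 343 = 1029
    C–Cl: 2 × 336 = 672
    C–H: 8 × 419 = 3352
    Σ(formed) = 5053 kJ
  ΔH_I = 4924 − 5053 = −129 kJ
Reaction II:
  Bonds broken (reactants):
    C–H: 6 × 419 = 2514
    C–O: 2 × 351 = 702
    O=O: 3 × 488 = 1464
    Σ(broken) = 4680 kJ
  Bonds formed (products):
    C=O: 4 × 814 = 3256
    O–H: 6 × 476 = 2856
    Σ(formed) = 6112 kJ
  ΔH_II = 4680 − 6112 = −1432 kJ
ΔH_I − ΔH_II = +1303 kJ, so reaction II has the more negative ΔH; |ΔH_I − ΔH_II| = 1303 kJ.

Reaction II, by 1303 kJ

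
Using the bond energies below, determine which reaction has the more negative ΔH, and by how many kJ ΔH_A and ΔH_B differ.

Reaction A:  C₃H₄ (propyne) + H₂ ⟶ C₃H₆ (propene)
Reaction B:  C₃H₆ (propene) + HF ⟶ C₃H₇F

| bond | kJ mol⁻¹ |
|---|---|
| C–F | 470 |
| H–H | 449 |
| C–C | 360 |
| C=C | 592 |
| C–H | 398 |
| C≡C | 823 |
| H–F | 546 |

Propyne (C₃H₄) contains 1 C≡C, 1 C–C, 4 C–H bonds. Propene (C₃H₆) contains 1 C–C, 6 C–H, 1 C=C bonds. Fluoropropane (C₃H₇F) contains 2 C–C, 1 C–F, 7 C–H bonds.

Reaction A, by 26 kJ

Reaction A:
  Bonds broken (reactants):
    C≡C: 1 × 823 = 823
    C–C: 1 × 360 = 360
    C–H: 4 × 398 = 1592
    H–H: 1 × 449 = 449
    Σ(broken) = 3224 kJ
  Bonds formed (products):
    C–C: 1 × 360 = 360
    C–H: 6 × 398 = 2388
    C=C: 1 × 592 = 592
    Σ(formed) = 3340 kJ
  ΔH_A = 3224 − 3340 = −116 kJ
Reaction B:
  Bonds broken (reactants):
    C–C: 1 × 360 = 360
    C–H: 6 × 398 = 2388
    C=C: 1 × 592 = 592
    H–F: 1 × 546 = 546
    Σ(broken) = 3886 kJ
  Bonds formed (products):
    C–C: 2 × 360 = 720
    C–F: 1 × 470 = 470
    C–H: 7 × 398 = 2786
    Σ(formed) = 3976 kJ
  ΔH_B = 3886 − 3976 = −90 kJ
ΔH_A − ΔH_B = −26 kJ, so reaction A has the more negative ΔH; |ΔH_A − ΔH_B| = 26 kJ.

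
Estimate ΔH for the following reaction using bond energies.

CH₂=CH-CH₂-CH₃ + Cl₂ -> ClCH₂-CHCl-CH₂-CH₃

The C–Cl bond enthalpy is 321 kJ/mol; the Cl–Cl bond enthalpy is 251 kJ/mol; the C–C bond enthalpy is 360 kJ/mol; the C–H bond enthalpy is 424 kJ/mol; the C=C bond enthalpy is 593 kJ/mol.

ΔH ≈ −158 kJ

Bonds broken (reactants):
  C–C: 2 × 360 = 720
  C–H: 8 × 424 = 3392
  C=C: 1 × 593 = 593
  Cl–Cl: 1 × 251 = 251
  Σ(broken) = 4956 kJ
Bonds formed (products):
  C–C: 3 × 360 = 1080
  C–Cl: 2 × 321 = 642
  C–H: 8 × 424 = 3392
  Σ(formed) = 5114 kJ
ΔH = Σ(broken) − Σ(formed) = 4956 − 5114 = −158 kJ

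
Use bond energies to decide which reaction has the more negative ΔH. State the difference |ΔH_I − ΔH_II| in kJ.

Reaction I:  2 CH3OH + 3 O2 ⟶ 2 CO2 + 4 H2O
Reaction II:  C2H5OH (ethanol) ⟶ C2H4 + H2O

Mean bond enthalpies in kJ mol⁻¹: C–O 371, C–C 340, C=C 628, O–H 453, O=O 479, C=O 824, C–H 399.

Reaction I:
  Bonds broken (reactants):
    C–H: 6 × 399 = 2394
    C–O: 2 × 371 = 742
    O–H: 2 × 453 = 906
    O=O: 3 × 479 = 1437
    Σ(broken) = 5479 kJ
  Bonds formed (products):
    C=O: 4 × 824 = 3296
    O–H: 8 × 453 = 3624
    Σ(formed) = 6920 kJ
  ΔH_I = 5479 − 6920 = −1441 kJ
Reaction II:
  Bonds broken (reactants):
    C–C: 1 × 340 = 340
    C–H: 5 × 399 = 1995
    C–O: 1 × 371 = 371
    O–H: 1 × 453 = 453
    Σ(broken) = 3159 kJ
  Bonds formed (products):
    C–H: 4 × 399 = 1596
    C=C: 1 × 628 = 628
    O–H: 2 × 453 = 906
    Σ(formed) = 3130 kJ
  ΔH_II = 3159 − 3130 = +29 kJ
ΔH_I − ΔH_II = −1470 kJ, so reaction I has the more negative ΔH; |ΔH_I − ΔH_II| = 1470 kJ.

Reaction I, by 1470 kJ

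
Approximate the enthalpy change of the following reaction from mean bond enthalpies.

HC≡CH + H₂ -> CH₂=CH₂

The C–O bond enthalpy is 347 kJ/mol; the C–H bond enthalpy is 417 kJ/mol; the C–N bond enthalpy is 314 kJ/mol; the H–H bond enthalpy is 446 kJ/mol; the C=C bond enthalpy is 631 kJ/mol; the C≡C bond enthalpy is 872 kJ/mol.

Bonds broken (reactants):
  C≡C: 1 × 872 = 872
  C–H: 2 × 417 = 834
  H–H: 1 × 446 = 446
  Σ(broken) = 2152 kJ
Bonds formed (products):
  C–H: 4 × 417 = 1668
  C=C: 1 × 631 = 631
  Σ(formed) = 2299 kJ
ΔH = Σ(broken) − Σ(formed) = 2152 − 2299 = −147 kJ

ΔH ≈ −147 kJ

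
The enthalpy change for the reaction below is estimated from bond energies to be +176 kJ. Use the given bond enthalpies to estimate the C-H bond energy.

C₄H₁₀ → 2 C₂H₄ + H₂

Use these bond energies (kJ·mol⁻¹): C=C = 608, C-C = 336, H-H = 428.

D(C-H) ≈ 406 kJ/mol

Let D be the C-H bond energy.
Σ(broken) = 3×336 + 10×D = 1008 + 10D
Σ(formed) = 8×D + 2×608 + 1×428 = 1644 + 8D
ΔH = Σ(broken) − Σ(formed) = (1008 + 10D) − (1644 + 8D) = −636 + 2D
Setting this equal to +176 kJ gives 2D = 812, so D = 406 kJ/mol.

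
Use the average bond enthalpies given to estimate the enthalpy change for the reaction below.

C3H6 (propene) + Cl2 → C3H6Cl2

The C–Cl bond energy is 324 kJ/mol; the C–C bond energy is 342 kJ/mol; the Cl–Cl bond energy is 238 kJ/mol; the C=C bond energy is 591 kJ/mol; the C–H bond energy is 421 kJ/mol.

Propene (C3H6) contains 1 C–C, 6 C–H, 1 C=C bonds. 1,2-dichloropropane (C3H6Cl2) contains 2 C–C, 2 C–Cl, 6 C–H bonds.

Bonds broken (reactants):
  C–C: 1 × 342 = 342
  C–H: 6 × 421 = 2526
  C=C: 1 × 591 = 591
  Cl–Cl: 1 × 238 = 238
  Σ(broken) = 3697 kJ
Bonds formed (products):
  C–C: 2 × 342 = 684
  C–Cl: 2 × 324 = 648
  C–H: 6 × 421 = 2526
  Σ(formed) = 3858 kJ
ΔH = Σ(broken) − Σ(formed) = 3697 − 3858 = −161 kJ

ΔH ≈ −161 kJ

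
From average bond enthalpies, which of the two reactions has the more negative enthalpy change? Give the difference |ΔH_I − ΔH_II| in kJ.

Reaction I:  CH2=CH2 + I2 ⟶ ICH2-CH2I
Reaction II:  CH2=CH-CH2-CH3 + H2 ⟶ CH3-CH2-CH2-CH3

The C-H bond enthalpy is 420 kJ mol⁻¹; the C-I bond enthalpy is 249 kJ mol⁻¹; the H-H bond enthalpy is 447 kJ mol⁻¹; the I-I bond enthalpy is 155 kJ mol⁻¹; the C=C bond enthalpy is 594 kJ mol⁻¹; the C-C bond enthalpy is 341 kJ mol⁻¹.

Reaction I:
  Bonds broken (reactants):
    C-H: 4 × 420 = 1680
    C=C: 1 × 594 = 594
    I-I: 1 × 155 = 155
    Σ(broken) = 2429 kJ
  Bonds formed (products):
    C-C: 1 × 341 = 341
    C-H: 4 × 420 = 1680
    C-I: 2 × 249 = 498
    Σ(formed) = 2519 kJ
  ΔH_I = 2429 − 2519 = −90 kJ
Reaction II:
  Bonds broken (reactants):
    C-C: 2 × 341 = 682
    C-H: 8 × 420 = 3360
    C=C: 1 × 594 = 594
    H-H: 1 × 447 = 447
    Σ(broken) = 5083 kJ
  Bonds formed (products):
    C-C: 3 × 341 = 1023
    C-H: 10 × 420 = 4200
    Σ(formed) = 5223 kJ
  ΔH_II = 5083 − 5223 = −140 kJ
ΔH_I − ΔH_II = +50 kJ, so reaction II has the more negative ΔH; |ΔH_I − ΔH_II| = 50 kJ.

Reaction II, by 50 kJ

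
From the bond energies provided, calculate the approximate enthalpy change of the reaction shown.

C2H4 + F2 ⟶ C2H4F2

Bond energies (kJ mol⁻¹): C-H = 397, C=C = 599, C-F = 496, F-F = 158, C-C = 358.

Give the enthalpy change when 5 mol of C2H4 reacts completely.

ΔH = −2965 kJ

Bonds broken (reactants):
  C-H: 4 × 397 = 1588
  C=C: 1 × 599 = 599
  F-F: 1 × 158 = 158
  Σ(broken) = 2345 kJ
Bonds formed (products):
  C-C: 1 × 358 = 358
  C-F: 2 × 496 = 992
  C-H: 4 × 397 = 1588
  Σ(formed) = 2938 kJ
ΔH = Σ(broken) − Σ(formed) = 2345 − 2938 = −593 kJ
For 5× the reaction as written: 5 × (−593) = −2965 kJ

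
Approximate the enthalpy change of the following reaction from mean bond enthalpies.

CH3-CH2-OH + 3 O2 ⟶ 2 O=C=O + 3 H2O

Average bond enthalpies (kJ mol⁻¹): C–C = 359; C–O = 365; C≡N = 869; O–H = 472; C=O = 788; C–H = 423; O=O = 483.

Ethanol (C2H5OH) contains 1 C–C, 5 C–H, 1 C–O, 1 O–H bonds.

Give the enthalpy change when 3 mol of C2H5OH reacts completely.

Bonds broken (reactants):
  C–C: 1 × 359 = 359
  C–H: 5 × 423 = 2115
  C–O: 1 × 365 = 365
  O–H: 1 × 472 = 472
  O=O: 3 × 483 = 1449
  Σ(broken) = 4760 kJ
Bonds formed (products):
  C=O: 4 × 788 = 3152
  O–H: 6 × 472 = 2832
  Σ(formed) = 5984 kJ
ΔH = Σ(broken) − Σ(formed) = 4760 − 5984 = −1224 kJ
For 3× the reaction as written: 3 × (−1224) = −3672 kJ

ΔH = −3672 kJ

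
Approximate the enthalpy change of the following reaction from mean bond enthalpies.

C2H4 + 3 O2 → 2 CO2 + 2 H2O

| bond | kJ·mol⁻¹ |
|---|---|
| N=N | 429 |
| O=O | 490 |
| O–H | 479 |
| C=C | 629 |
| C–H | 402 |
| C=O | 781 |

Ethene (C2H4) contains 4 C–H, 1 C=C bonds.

Bonds broken (reactants):
  C–H: 4 × 402 = 1608
  C=C: 1 × 629 = 629
  O=O: 3 × 490 = 1470
  Σ(broken) = 3707 kJ
Bonds formed (products):
  C=O: 4 × 781 = 3124
  O–H: 4 × 479 = 1916
  Σ(formed) = 5040 kJ
ΔH = Σ(broken) − Σ(formed) = 3707 − 5040 = −1333 kJ

ΔH ≈ −1333 kJ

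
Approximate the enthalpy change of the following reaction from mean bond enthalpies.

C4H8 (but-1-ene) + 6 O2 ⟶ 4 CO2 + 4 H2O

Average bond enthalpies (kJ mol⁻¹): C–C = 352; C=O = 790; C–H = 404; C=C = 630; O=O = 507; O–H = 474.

ΔH ≈ −2504 kJ

Bonds broken (reactants):
  C–C: 2 × 352 = 704
  C–H: 8 × 404 = 3232
  C=C: 1 × 630 = 630
  O=O: 6 × 507 = 3042
  Σ(broken) = 7608 kJ
Bonds formed (products):
  C=O: 8 × 790 = 6320
  O–H: 8 × 474 = 3792
  Σ(formed) = 10112 kJ
ΔH = Σ(broken) − Σ(formed) = 7608 − 10112 = −2504 kJ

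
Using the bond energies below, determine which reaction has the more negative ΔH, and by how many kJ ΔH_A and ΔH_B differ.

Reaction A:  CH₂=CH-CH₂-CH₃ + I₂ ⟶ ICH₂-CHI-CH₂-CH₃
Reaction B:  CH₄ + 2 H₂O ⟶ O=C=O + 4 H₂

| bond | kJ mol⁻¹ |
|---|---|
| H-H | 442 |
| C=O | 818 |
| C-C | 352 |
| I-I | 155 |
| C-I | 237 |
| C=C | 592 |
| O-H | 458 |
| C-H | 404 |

Reaction A:
  Bonds broken (reactants):
    C-C: 2 × 352 = 704
    C-H: 8 × 404 = 3232
    C=C: 1 × 592 = 592
    I-I: 1 × 155 = 155
    Σ(broken) = 4683 kJ
  Bonds formed (products):
    C-C: 3 × 352 = 1056
    C-H: 8 × 404 = 3232
    C-I: 2 × 237 = 474
    Σ(formed) = 4762 kJ
  ΔH_A = 4683 − 4762 = −79 kJ
Reaction B:
  Bonds broken (reactants):
    C-H: 4 × 404 = 1616
    O-H: 4 × 458 = 1832
    Σ(broken) = 3448 kJ
  Bonds formed (products):
    C=O: 2 × 818 = 1636
    H-H: 4 × 442 = 1768
    Σ(formed) = 3404 kJ
  ΔH_B = 3448 − 3404 = +44 kJ
ΔH_A − ΔH_B = −123 kJ, so reaction A has the more negative ΔH; |ΔH_A − ΔH_B| = 123 kJ.

Reaction A, by 123 kJ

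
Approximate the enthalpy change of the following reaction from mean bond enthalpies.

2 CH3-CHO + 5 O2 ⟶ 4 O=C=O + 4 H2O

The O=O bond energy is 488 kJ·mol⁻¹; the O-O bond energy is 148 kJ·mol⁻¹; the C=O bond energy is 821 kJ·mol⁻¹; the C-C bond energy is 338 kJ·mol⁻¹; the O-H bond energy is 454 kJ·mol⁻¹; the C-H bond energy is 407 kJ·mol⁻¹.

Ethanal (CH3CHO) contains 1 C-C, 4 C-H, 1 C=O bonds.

Bonds broken (reactants):
  C-C: 2 × 338 = 676
  C-H: 8 × 407 = 3256
  C=O: 2 × 821 = 1642
  O=O: 5 × 488 = 2440
  Σ(broken) = 8014 kJ
Bonds formed (products):
  C=O: 8 × 821 = 6568
  O-H: 8 × 454 = 3632
  Σ(formed) = 10200 kJ
ΔH = Σ(broken) − Σ(formed) = 8014 − 10200 = −2186 kJ

ΔH ≈ −2186 kJ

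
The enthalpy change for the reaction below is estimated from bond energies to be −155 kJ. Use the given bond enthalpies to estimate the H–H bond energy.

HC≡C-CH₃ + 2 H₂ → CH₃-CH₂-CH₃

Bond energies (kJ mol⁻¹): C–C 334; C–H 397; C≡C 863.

Let D be the H–H bond energy.
Σ(broken) = 1×863 + 1×334 + 4×397 + 2×D = 2785 + 2D
Σ(formed) = 2×334 + 8×397 = 3844
ΔH = Σ(broken) − Σ(formed) = (2785 + 2D) − (3844) = −1059 + 2D
Setting this equal to −155 kJ gives 2D = 904, so D = 452 kJ/mol.

D(H–H) ≈ 452 kJ/mol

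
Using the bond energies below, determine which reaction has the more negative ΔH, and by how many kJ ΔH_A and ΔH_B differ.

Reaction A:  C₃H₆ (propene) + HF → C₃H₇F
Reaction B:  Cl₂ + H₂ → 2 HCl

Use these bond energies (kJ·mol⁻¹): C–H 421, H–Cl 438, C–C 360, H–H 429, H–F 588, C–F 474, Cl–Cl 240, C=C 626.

Reaction A:
  Bonds broken (reactants):
    C–C: 1 × 360 = 360
    C–H: 6 × 421 = 2526
    C=C: 1 × 626 = 626
    H–F: 1 × 588 = 588
    Σ(broken) = 4100 kJ
  Bonds formed (products):
    C–C: 2 × 360 = 720
    C–F: 1 × 474 = 474
    C–H: 7 × 421 = 2947
    Σ(formed) = 4141 kJ
  ΔH_A = 4100 − 4141 = −41 kJ
Reaction B:
  Bonds broken (reactants):
    Cl–Cl: 1 × 240 = 240
    H–H: 1 × 429 = 429
    Σ(broken) = 669 kJ
  Bonds formed (products):
    H–Cl: 2 × 438 = 876
    Σ(formed) = 876 kJ
  ΔH_B = 669 − 876 = −207 kJ
ΔH_A − ΔH_B = +166 kJ, so reaction B has the more negative ΔH; |ΔH_A − ΔH_B| = 166 kJ.

Reaction B, by 166 kJ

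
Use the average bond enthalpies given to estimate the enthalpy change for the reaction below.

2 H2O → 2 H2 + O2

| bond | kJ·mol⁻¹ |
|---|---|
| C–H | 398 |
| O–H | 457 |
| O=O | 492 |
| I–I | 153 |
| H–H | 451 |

Bonds broken (reactants):
  O–H: 4 × 457 = 1828
  Σ(broken) = 1828 kJ
Bonds formed (products):
  H–H: 2 × 451 = 902
  O=O: 1 × 492 = 492
  Σ(formed) = 1394 kJ
ΔH = Σ(broken) − Σ(formed) = 1828 − 1394 = +434 kJ

ΔH ≈ +434 kJ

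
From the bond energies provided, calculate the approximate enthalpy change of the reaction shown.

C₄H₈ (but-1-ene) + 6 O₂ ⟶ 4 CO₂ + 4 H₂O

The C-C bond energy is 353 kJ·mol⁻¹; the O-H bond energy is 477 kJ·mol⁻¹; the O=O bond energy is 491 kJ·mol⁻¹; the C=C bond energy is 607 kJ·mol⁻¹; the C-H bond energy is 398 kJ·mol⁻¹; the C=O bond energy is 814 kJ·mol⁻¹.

ΔH ≈ −2885 kJ

Bonds broken (reactants):
  C-C: 2 × 353 = 706
  C-H: 8 × 398 = 3184
  C=C: 1 × 607 = 607
  O=O: 6 × 491 = 2946
  Σ(broken) = 7443 kJ
Bonds formed (products):
  C=O: 8 × 814 = 6512
  O-H: 8 × 477 = 3816
  Σ(formed) = 10328 kJ
ΔH = Σ(broken) − Σ(formed) = 7443 − 10328 = −2885 kJ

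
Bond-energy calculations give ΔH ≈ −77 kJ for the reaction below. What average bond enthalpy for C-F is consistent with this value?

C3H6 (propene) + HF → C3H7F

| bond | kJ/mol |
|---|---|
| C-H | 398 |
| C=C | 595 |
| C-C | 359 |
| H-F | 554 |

Let D be the C-F bond energy.
Σ(broken) = 1×359 + 6×398 + 1×595 + 1×554 = 3896
Σ(formed) = 2×359 + 1×D + 7×398 = 3504 + D
ΔH = Σ(broken) − Σ(formed) = (3896) − (3504 + D) = +392 − D
Setting this equal to −77 kJ gives D = 469 kJ/mol.

D(C-F) ≈ 469 kJ/mol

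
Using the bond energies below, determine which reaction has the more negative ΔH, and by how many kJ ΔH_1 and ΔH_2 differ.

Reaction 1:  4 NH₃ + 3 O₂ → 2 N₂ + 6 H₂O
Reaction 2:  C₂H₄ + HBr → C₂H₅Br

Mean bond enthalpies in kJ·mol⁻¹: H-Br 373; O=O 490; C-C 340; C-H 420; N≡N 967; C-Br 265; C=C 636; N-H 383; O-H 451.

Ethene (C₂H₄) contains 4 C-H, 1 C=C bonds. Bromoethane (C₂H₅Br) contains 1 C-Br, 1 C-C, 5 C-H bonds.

Reaction 1, by 1264 kJ

Reaction 1:
  Bonds broken (reactants):
    N-H: 12 × 383 = 4596
    O=O: 3 × 490 = 1470
    Σ(broken) = 6066 kJ
  Bonds formed (products):
    N≡N: 2 × 967 = 1934
    O-H: 12 × 451 = 5412
    Σ(formed) = 7346 kJ
  ΔH_1 = 6066 − 7346 = −1280 kJ
Reaction 2:
  Bonds broken (reactants):
    C-H: 4 × 420 = 1680
    C=C: 1 × 636 = 636
    H-Br: 1 × 373 = 373
    Σ(broken) = 2689 kJ
  Bonds formed (products):
    C-Br: 1 × 265 = 265
    C-C: 1 × 340 = 340
    C-H: 5 × 420 = 2100
    Σ(formed) = 2705 kJ
  ΔH_2 = 2689 − 2705 = −16 kJ
ΔH_1 − ΔH_2 = −1264 kJ, so reaction 1 has the more negative ΔH; |ΔH_1 − ΔH_2| = 1264 kJ.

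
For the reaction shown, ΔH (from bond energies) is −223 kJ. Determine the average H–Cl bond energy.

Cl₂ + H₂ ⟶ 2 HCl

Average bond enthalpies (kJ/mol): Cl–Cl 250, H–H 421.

Let D be the H–Cl bond energy.
Σ(broken) = 1×250 + 1×421 = 671
Σ(formed) = 2×D = 2D
ΔH = Σ(broken) − Σ(formed) = (671) − (2D) = +671 − 2D
Setting this equal to −223 kJ gives 2D = 894, so D = 447 kJ/mol.

D(H–Cl) ≈ 447 kJ/mol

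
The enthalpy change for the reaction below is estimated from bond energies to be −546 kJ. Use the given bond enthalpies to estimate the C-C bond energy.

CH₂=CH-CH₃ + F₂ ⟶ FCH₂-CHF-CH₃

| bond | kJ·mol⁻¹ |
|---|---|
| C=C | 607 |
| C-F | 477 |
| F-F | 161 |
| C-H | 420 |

D(C-C) ≈ 360 kJ/mol

Let D be the C-C bond energy.
Σ(broken) = 1×D + 6×420 + 1×607 + 1×161 = 3288 + D
Σ(formed) = 2×D + 2×477 + 6×420 = 3474 + 2D
ΔH = Σ(broken) − Σ(formed) = (3288 + D) − (3474 + 2D) = −186 − D
Setting this equal to −546 kJ gives D = 360 kJ/mol.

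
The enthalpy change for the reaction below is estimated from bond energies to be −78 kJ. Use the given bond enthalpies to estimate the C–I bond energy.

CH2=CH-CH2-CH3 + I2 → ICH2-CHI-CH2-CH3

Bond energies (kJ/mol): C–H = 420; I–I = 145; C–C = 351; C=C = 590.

Let D be the C–I bond energy.
Σ(broken) = 2×351 + 8×420 + 1×590 + 1×145 = 4797
Σ(formed) = 3×351 + 8×420 + 2×D = 4413 + 2D
ΔH = Σ(broken) − Σ(formed) = (4797) − (4413 + 2D) = +384 − 2D
Setting this equal to −78 kJ gives 2D = 462, so D = 231 kJ/mol.

D(C–I) ≈ 231 kJ/mol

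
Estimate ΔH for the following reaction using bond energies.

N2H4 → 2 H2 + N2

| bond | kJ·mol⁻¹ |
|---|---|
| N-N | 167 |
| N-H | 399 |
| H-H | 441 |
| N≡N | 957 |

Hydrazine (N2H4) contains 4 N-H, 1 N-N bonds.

Bonds broken (reactants):
  N-H: 4 × 399 = 1596
  N-N: 1 × 167 = 167
  Σ(broken) = 1763 kJ
Bonds formed (products):
  H-H: 2 × 441 = 882
  N≡N: 1 × 957 = 957
  Σ(formed) = 1839 kJ
ΔH = Σ(broken) − Σ(formed) = 1763 − 1839 = −76 kJ

ΔH ≈ −76 kJ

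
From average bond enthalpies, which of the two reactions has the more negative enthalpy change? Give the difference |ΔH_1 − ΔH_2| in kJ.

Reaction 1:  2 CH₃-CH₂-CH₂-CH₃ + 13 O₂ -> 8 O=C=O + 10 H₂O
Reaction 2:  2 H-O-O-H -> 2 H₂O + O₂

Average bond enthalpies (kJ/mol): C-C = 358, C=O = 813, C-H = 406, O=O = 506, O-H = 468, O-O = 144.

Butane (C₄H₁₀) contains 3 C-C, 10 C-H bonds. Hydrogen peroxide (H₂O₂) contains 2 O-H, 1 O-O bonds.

Reaction 1, by 5304 kJ

Reaction 1:
  Bonds broken (reactants):
    C-C: 6 × 358 = 2148
    C-H: 20 × 406 = 8120
    O=O: 13 × 506 = 6578
    Σ(broken) = 16846 kJ
  Bonds formed (products):
    C=O: 16 × 813 = 13008
    O-H: 20 × 468 = 9360
    Σ(formed) = 22368 kJ
  ΔH_1 = 16846 − 22368 = −5522 kJ
Reaction 2:
  Bonds broken (reactants):
    O-H: 4 × 468 = 1872
    O-O: 2 × 144 = 288
    Σ(broken) = 2160 kJ
  Bonds formed (products):
    O-H: 4 × 468 = 1872
    O=O: 1 × 506 = 506
    Σ(formed) = 2378 kJ
  ΔH_2 = 2160 − 2378 = −218 kJ
ΔH_1 − ΔH_2 = −5304 kJ, so reaction 1 has the more negative ΔH; |ΔH_1 − ΔH_2| = 5304 kJ.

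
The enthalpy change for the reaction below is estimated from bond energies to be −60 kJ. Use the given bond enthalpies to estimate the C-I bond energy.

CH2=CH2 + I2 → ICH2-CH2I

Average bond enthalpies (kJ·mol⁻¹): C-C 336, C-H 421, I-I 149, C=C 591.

Let D be the C-I bond energy.
Σ(broken) = 4×421 + 1×591 + 1×149 = 2424
Σ(formed) = 1×336 + 4×421 + 2×D = 2020 + 2D
ΔH = Σ(broken) − Σ(formed) = (2424) − (2020 + 2D) = +404 − 2D
Setting this equal to −60 kJ gives 2D = 464, so D = 232 kJ/mol.

D(C-I) ≈ 232 kJ/mol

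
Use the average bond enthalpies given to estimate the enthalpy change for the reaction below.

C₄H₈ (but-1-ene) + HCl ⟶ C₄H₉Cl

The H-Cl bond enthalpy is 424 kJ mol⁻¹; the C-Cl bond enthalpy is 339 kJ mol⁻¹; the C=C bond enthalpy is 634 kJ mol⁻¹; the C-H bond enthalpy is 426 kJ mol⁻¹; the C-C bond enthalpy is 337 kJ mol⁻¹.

Bonds broken (reactants):
  C-C: 2 × 337 = 674
  C-H: 8 × 426 = 3408
  C=C: 1 × 634 = 634
  H-Cl: 1 × 424 = 424
  Σ(broken) = 5140 kJ
Bonds formed (products):
  C-C: 3 × 337 = 1011
  C-Cl: 1 × 339 = 339
  C-H: 9 × 426 = 3834
  Σ(formed) = 5184 kJ
ΔH = Σ(broken) − Σ(formed) = 5140 − 5184 = −44 kJ

ΔH ≈ −44 kJ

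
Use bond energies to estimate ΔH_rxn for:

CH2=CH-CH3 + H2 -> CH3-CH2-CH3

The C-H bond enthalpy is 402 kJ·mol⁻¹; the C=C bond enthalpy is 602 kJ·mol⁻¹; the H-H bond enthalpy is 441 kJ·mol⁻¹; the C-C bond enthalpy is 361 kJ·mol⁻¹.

ΔH ≈ −122 kJ

Bonds broken (reactants):
  C-C: 1 × 361 = 361
  C-H: 6 × 402 = 2412
  C=C: 1 × 602 = 602
  H-H: 1 × 441 = 441
  Σ(broken) = 3816 kJ
Bonds formed (products):
  C-C: 2 × 361 = 722
  C-H: 8 × 402 = 3216
  Σ(formed) = 3938 kJ
ΔH = Σ(broken) − Σ(formed) = 3816 − 3938 = −122 kJ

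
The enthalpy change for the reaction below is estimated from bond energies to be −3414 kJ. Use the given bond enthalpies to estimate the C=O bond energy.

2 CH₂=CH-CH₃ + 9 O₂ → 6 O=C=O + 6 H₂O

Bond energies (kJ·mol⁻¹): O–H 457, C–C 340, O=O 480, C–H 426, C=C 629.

Let D be the C=O bond energy.
Σ(broken) = 2×340 + 12×426 + 2×629 + 9×480 = 11370
Σ(formed) = 12×D + 12×457 = 5484 + 12D
ΔH = Σ(broken) − Σ(formed) = (11370) − (5484 + 12D) = +5886 − 12D
Setting this equal to −3414 kJ gives 12D = 9300, so D = 775 kJ/mol.

D(C=O) ≈ 775 kJ/mol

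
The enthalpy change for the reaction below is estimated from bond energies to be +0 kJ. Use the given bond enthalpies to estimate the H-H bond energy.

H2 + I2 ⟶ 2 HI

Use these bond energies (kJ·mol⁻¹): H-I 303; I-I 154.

Let D be the H-H bond energy.
Σ(broken) = 1×D + 1×154 = 154 + D
Σ(formed) = 2×303 = 606
ΔH = Σ(broken) − Σ(formed) = (154 + D) − (606) = −452 + D
Setting this equal to +0 kJ gives D = 452 kJ/mol.

D(H-H) ≈ 452 kJ/mol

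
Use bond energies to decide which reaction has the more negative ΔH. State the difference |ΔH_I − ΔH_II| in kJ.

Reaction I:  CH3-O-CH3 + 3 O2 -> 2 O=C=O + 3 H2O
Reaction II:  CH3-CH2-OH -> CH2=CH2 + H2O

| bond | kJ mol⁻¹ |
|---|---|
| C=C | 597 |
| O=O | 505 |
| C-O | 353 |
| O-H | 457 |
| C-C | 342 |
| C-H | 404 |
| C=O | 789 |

Reaction I, by 1298 kJ

Reaction I:
  Bonds broken (reactants):
    C-H: 6 × 404 = 2424
    C-O: 2 × 353 = 706
    O=O: 3 × 505 = 1515
    Σ(broken) = 4645 kJ
  Bonds formed (products):
    C=O: 4 × 789 = 3156
    O-H: 6 × 457 = 2742
    Σ(formed) = 5898 kJ
  ΔH_I = 4645 − 5898 = −1253 kJ
Reaction II:
  Bonds broken (reactants):
    C-C: 1 × 342 = 342
    C-H: 5 × 404 = 2020
    C-O: 1 × 353 = 353
    O-H: 1 × 457 = 457
    Σ(broken) = 3172 kJ
  Bonds formed (products):
    C-H: 4 × 404 = 1616
    C=C: 1 × 597 = 597
    O-H: 2 × 457 = 914
    Σ(formed) = 3127 kJ
  ΔH_II = 3172 − 3127 = +45 kJ
ΔH_I − ΔH_II = −1298 kJ, so reaction I has the more negative ΔH; |ΔH_I − ΔH_II| = 1298 kJ.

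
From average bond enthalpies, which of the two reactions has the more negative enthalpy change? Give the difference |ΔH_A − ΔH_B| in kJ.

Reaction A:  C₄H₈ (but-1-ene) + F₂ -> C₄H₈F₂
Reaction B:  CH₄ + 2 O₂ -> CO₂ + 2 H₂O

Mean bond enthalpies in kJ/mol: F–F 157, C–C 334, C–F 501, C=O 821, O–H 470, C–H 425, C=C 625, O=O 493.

Reaction B, by 282 kJ

Reaction A:
  Bonds broken (reactants):
    C–C: 2 × 334 = 668
    C–H: 8 × 425 = 3400
    C=C: 1 × 625 = 625
    F–F: 1 × 157 = 157
    Σ(broken) = 4850 kJ
  Bonds formed (products):
    C–C: 3 × 334 = 1002
    C–F: 2 × 501 = 1002
    C–H: 8 × 425 = 3400
    Σ(formed) = 5404 kJ
  ΔH_A = 4850 − 5404 = −554 kJ
Reaction B:
  Bonds broken (reactants):
    C–H: 4 × 425 = 1700
    O=O: 2 × 493 = 986
    Σ(broken) = 2686 kJ
  Bonds formed (products):
    C=O: 2 × 821 = 1642
    O–H: 4 × 470 = 1880
    Σ(formed) = 3522 kJ
  ΔH_B = 2686 − 3522 = −836 kJ
ΔH_A − ΔH_B = +282 kJ, so reaction B has the more negative ΔH; |ΔH_A − ΔH_B| = 282 kJ.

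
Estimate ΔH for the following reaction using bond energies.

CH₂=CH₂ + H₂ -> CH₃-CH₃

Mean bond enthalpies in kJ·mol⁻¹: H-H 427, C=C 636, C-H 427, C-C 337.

Bonds broken (reactants):
  C-H: 4 × 427 = 1708
  C=C: 1 × 636 = 636
  H-H: 1 × 427 = 427
  Σ(broken) = 2771 kJ
Bonds formed (products):
  C-C: 1 × 337 = 337
  C-H: 6 × 427 = 2562
  Σ(formed) = 2899 kJ
ΔH = Σ(broken) − Σ(formed) = 2771 − 2899 = −128 kJ

ΔH ≈ −128 kJ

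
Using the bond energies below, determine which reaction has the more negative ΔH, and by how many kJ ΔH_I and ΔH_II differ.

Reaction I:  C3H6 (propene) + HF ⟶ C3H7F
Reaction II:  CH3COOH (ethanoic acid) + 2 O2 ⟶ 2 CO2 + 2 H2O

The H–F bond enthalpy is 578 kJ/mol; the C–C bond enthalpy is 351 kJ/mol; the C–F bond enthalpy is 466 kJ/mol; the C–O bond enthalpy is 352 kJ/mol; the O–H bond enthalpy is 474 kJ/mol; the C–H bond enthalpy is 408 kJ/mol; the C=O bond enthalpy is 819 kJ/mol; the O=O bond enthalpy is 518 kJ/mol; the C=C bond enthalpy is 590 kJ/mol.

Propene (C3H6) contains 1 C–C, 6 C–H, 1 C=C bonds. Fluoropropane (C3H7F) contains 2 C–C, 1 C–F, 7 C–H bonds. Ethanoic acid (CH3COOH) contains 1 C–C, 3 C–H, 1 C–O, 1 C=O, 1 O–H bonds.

Reaction I:
  Bonds broken (reactants):
    C–C: 1 × 351 = 351
    C–H: 6 × 408 = 2448
    C=C: 1 × 590 = 590
    H–F: 1 × 578 = 578
    Σ(broken) = 3967 kJ
  Bonds formed (products):
    C–C: 2 × 351 = 702
    C–F: 1 × 466 = 466
    C–H: 7 × 408 = 2856
    Σ(formed) = 4024 kJ
  ΔH_I = 3967 − 4024 = −57 kJ
Reaction II:
  Bonds broken (reactants):
    C–C: 1 × 351 = 351
    C–H: 3 × 408 = 1224
    C–O: 1 × 352 = 352
    C=O: 1 × 819 = 819
    O–H: 1 × 474 = 474
    O=O: 2 × 518 = 1036
    Σ(broken) = 4256 kJ
  Bonds formed (products):
    C=O: 4 × 819 = 3276
    O–H: 4 × 474 = 1896
    Σ(formed) = 5172 kJ
  ΔH_II = 4256 − 5172 = −916 kJ
ΔH_I − ΔH_II = +859 kJ, so reaction II has the more negative ΔH; |ΔH_I − ΔH_II| = 859 kJ.

Reaction II, by 859 kJ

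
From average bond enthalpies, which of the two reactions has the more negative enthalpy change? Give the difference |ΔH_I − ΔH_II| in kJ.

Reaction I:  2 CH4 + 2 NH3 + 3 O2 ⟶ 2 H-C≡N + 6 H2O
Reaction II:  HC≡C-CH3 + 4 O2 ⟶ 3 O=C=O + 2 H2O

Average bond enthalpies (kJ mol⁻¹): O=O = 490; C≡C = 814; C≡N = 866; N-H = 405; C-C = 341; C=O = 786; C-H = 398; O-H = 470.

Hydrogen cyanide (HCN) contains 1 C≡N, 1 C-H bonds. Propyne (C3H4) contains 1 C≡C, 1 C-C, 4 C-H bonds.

Reaction I:
  Bonds broken (reactants):
    C-H: 8 × 398 = 3184
    N-H: 6 × 405 = 2430
    O=O: 3 × 490 = 1470
    Σ(broken) = 7084 kJ
  Bonds formed (products):
    C≡N: 2 × 866 = 1732
    C-H: 2 × 398 = 796
    O-H: 12 × 470 = 5640
    Σ(formed) = 8168 kJ
  ΔH_I = 7084 − 8168 = −1084 kJ
Reaction II:
  Bonds broken (reactants):
    C≡C: 1 × 814 = 814
    C-C: 1 × 341 = 341
    C-H: 4 × 398 = 1592
    O=O: 4 × 490 = 1960
    Σ(broken) = 4707 kJ
  Bonds formed (products):
    C=O: 6 × 786 = 4716
    O-H: 4 × 470 = 1880
    Σ(formed) = 6596 kJ
  ΔH_II = 4707 − 6596 = −1889 kJ
ΔH_I − ΔH_II = +805 kJ, so reaction II has the more negative ΔH; |ΔH_I − ΔH_II| = 805 kJ.

Reaction II, by 805 kJ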